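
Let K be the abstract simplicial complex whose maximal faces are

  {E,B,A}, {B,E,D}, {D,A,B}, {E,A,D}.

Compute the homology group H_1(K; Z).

H_1 ≅ 0.

Fix the vertex order A < B < D < E and write every simplex with vertices in increasing order. Then dim K = 2 and the simplices of K are:

  0-simplices (4): A, B, D, E
  1-simplices (6): AB, AD, AE, BD, BE, DE
  2-simplices (4): ABD, ABE, ADE, BDE

so the chain groups are C_0 ≅ Z^4, C_1 ≅ Z^6, C_2 ≅ Z^4.

The boundary map ∂_1: C_1 → C_0 is given by ∂[p,q] = [q] − [p].
As a 4×6 matrix over Z this has rank 3, with invariant factors (1,1,1).

∂_2: C_2 → C_1 sends each 2-simplex [p,q,r] to [q,r] − [p,r] + [p,q]. For instance
  ∂ABD = BD − AD + AB,
  ∂BDE = DE − BE + BD.
As a 6×4 matrix over Z this has rank 3, with invariant factors (1,1,1).

From H_k ≅ ker(∂_k) / im(∂_{k+1}) we obtain:

  H_1: rank ker ∂_1 − rank ∂_2 = (6 − 3) − 3 = 0, and the invariant factors of ∂_2 are all 1, so H_1 = 0.

(K is a triangulation of the 2-sphere S^2.)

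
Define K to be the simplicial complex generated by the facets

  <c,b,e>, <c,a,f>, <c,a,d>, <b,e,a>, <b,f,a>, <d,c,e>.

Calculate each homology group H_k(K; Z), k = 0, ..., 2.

Order the vertices as a < b < c < d < e < f. Listing each simplex with vertices in this order, K has dimension 2 with simplices:

  0-simplices (6): a, b, c, d, e, f
  1-simplices (12): ab, ac, ad, ae, af, bc, be, bf, cd, ce, cf, de
  2-simplices (6): abe, abf, acd, acf, bce, cde

so the chain groups are C_0 ≅ Z^6, C_1 ≅ Z^12, C_2 ≅ Z^6.

The boundary map ∂_1: C_1 → C_0 maps an edge to its endpoints' difference, ∂[p,q] = q − p. For instance
  ∂cd = d − c.
The 6×12 boundary matrix has rank 5 and Smith normal form diag(1,1,1,1,1).

The boundary map ∂_2: C_2 → C_1 sends each 2-simplex [p,q,r] to [q,r] − [p,r] + [p,q]. For instance
  ∂cde = de − ce + cd,
  ∂abf = bf − af + ab.
The resulting 12×6 matrix has rank 6, and its Smith normal form has invariant factors (1,1,1,1,1,1).

Reading off H_k = ker ∂_k / im ∂_{k+1}:

  H_0: rank C_0 − rank ∂_1 = 6 − 5 = 1, and the invariant factors of ∂_1 are all 1, so H_0 = Z.
  H_1: rank ker ∂_1 − rank ∂_2 = (12 − 5) − 6 = 1, and the invariant factors of ∂_2 are all 1, so H_1 = Z.
  H_2: rank ker ∂_2 − rank ∂_3 = (6 − 6) − 0 = 0, and there is no ∂_3, so H_2 = 0.

H_0 = Z,  H_1 = Z,  H_2 = 0.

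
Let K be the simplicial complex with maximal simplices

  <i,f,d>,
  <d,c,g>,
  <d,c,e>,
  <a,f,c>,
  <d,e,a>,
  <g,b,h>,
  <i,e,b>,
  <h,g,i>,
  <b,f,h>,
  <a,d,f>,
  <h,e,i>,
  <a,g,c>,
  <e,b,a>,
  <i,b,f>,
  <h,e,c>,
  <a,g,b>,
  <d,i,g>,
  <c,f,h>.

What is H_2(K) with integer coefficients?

Fix the vertex order a < b < c < d < e < f < g < h < i and write every simplex with vertices in increasing order. Then dim K = 2 and the simplices of K are:

  0-simplices (9): a, b, c, d, e, f, g, h, i
  1-simplices (27): ab, ac, ad, ae, af, ag, be, bf, bg, bh, bi, cd, ce, cf, cg, ch, de, df, dg, di, eh, ei, fh, fi, gh, gi, hi
  2-simplices (18): abe, abg, acf, acg, ade, adf, bei, bfh, bfi, bgh, cde, cdg, ceh, cfh, dfi, dgi, ehi, ghi

so the chain groups are C_0 ≅ Z^9, C_1 ≅ Z^27, C_2 ≅ Z^18.

Boundary ∂_1: C_1 → C_0 is given by ∂[p,q] = [q] − [p].
This gives a 9×27 integer matrix of rank 8; reducing to Smith normal form yields diagonal entries (1,1,1,1,1,1,1,1).

∂_2: C_2 → C_1 maps a triangle to the signed sum of its edges. For instance
  ∂cde = de − ce + cd,
  ∂ehi = hi − ei + eh.
As a 27×18 matrix over Z this has rank 18, with invariant factors (1,1,1,1,1,1,1,1,1,1,1,1,1,1,1,1,1,2).

Reading off H_k = ker ∂_k / im ∂_{k+1}:

  H_2: rank ker ∂_2 − rank ∂_3 = (18 − 18) − 0 = 0, and there is no ∂_3, so H_2 = 0.

(K is a triangulation of the Klein bottle.)

H_2 ≅ 0.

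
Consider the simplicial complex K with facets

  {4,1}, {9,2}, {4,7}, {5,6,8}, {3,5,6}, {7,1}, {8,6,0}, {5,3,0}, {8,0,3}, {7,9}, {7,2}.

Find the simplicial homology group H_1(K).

H_1 = Z^3.

We work with the vertex ordering 0 < 1 < 2 < 3 < 4 < 5 < 6 < 7 < 8 < 9. The simplices of K, each written with vertices in increasing order, are:

  0-simplices (10): [0], [1], [2], [3], [4], [5], [6], [7], [8], [9]
  1-simplices (16): [0,3], [0,5], [0,6], [0,8], [1,4], [1,7], [2,7], [2,9], [3,5], [3,6], [3,8], [4,7], [5,6], [5,8], [6,8], [7,9]
  2-simplices (5): [0,3,5], [0,3,8], [0,6,8], [3,5,6], [5,6,8]

so the chain groups are C_0 ≅ Z^10, C_1 ≅ Z^16, C_2 ≅ Z^5.

∂_1: C_1 → C_0 sends each edge [p,q] (with p < q) to q − p. For instance
  ∂[3,5] = [5] − [3].
The resulting 10×16 matrix has rank 8, and its Smith normal form has invariant factors (1,1,1,1,1,1,1,1).

The boundary map ∂_2: C_2 → C_1 sends each 2-simplex [p,q,r] to [q,r] − [p,r] + [p,q]. For instance
  ∂[0,3,8] = [3,8] − [0,8] + [0,3],
  ∂[0,6,8] = [6,8] − [0,8] + [0,6].
As a 16×5 matrix over Z this has rank 5, with invariant factors (1,1,1,1,1).

Now H_k = ker ∂_k / im ∂_{k+1}, so:

  H_1: rank ker ∂_1 − rank ∂_2 = (16 − 8) − 5 = 3, and the invariant factors of ∂_2 are all 1, so H_1 ≅ Z^3.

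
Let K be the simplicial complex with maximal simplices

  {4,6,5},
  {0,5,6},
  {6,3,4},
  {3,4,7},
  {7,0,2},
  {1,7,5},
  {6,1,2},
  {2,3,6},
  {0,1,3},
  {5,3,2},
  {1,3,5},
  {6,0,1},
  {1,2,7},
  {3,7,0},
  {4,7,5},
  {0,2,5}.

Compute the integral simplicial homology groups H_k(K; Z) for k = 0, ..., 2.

H_0 ≅ Z,  H_1 ≅ Z^2,  H_2 ≅ Z.

K has 8 vertices, 24 edges, 16 triangles.
rank ∂_0 = 0, rank ∂_1 = 7 ⇒ b_0 = 8 − 0 − 7 = 1; all invariant factors of ∂_1 are 1 so no torsion. So H_0 = Z.
rank ∂_1 = 7, rank ∂_2 = 15 ⇒ b_1 = 24 − 7 − 15 = 2; all invariant factors of ∂_2 are 1 so no torsion. So H_1 = Z^2.
rank ∂_2 = 15, rank ∂_3 = 0 ⇒ b_2 = 16 − 15 − 0 = 1. So H_2 = Z.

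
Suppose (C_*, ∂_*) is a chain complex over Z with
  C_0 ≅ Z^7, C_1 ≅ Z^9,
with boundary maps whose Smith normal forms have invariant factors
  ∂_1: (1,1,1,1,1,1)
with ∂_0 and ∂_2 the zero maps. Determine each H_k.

H_0 = Z,  H_1 = Z^3.

H_0: b_0 = 7 − 0 − 6 = 1; torsion from ∂_1 factors > 1: none. So H_0 = Z.
H_1: b_1 = 9 − 6 − 0 = 3; torsion from ∂_2 factors > 1: none. So H_1 = Z^3.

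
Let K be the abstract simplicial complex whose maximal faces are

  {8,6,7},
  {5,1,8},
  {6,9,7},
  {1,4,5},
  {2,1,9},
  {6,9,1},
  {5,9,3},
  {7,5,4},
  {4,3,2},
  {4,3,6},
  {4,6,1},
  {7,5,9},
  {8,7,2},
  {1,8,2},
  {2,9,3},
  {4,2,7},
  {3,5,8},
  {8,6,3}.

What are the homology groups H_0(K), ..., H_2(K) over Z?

K has 9 vertices, 27 edges, 18 triangles.
rank ∂_0 = 0, rank ∂_1 = 8 ⇒ b_0 = 9 − 0 − 8 = 1; all invariant factors of ∂_1 are 1 so no torsion. So H_0 = Z.
rank ∂_1 = 8, rank ∂_2 = 17 ⇒ b_1 = 27 − 8 − 17 = 2; all invariant factors of ∂_2 are 1 so no torsion. So H_1 = Z^2.
rank ∂_2 = 17, rank ∂_3 = 0 ⇒ b_2 = 18 − 17 − 0 = 1. So H_2 = Z.

H_0 ≅ Z,  H_1 ≅ Z^2,  H_2 ≅ Z.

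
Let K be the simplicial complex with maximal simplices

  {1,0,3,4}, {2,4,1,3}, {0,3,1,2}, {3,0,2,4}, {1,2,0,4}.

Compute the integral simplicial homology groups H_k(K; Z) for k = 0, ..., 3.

H_0 ≅ Z,  H_1 = 0,  H_2 = 0,  H_3 ≅ Z.

K has 5 vertices, 10 edges, 10 triangles, 5 3-simplices.
rank ∂_0 = 0, rank ∂_1 = 4 ⇒ b_0 = 5 − 0 − 4 = 1; all invariant factors of ∂_1 are 1 so no torsion. So H_0 = Z.
rank ∂_1 = 4, rank ∂_2 = 6 ⇒ b_1 = 10 − 4 − 6 = 0; all invariant factors of ∂_2 are 1 so no torsion. So H_1 = 0.
rank ∂_2 = 6, rank ∂_3 = 4 ⇒ b_2 = 10 − 6 − 4 = 0; all invariant factors of ∂_3 are 1 so no torsion. So H_2 = 0.
rank ∂_3 = 4, rank ∂_4 = 0 ⇒ b_3 = 5 − 4 − 0 = 1. So H_3 = Z.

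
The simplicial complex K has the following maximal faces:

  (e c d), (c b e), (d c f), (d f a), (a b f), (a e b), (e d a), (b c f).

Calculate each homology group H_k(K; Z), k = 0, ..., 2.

H_0 ≅ Z,  H_1 = 0,  H_2 ≅ Z.

We work with the vertex ordering a < b < c < d < e < f. The simplices of K, each written with vertices in increasing order, are:

  0-simplices (6): a, b, c, d, e, f
  1-simplices (12): ab, ad, ae, af, bc, be, bf, cd, ce, cf, de, df
  2-simplices (8): abe, abf, ade, adf, bce, bcf, cde, cdf

giving chain groups C_0 ≅ Z^6, C_1 ≅ Z^12, C_2 ≅ Z^8.

∂_1: C_1 → C_0 is given by ∂[p,q] = [q] − [p]. For instance
  ∂be = e − b.
The resulting 6×12 matrix has rank 5, and its Smith normal form has invariant factors (1,1,1,1,1).

The boundary map ∂_2: C_2 → C_1 maps a triangle to the signed sum of its edges. For instance
  ∂abe = be − ae + ab,
  ∂abf = bf − af + ab.
The 12×8 boundary matrix has rank 7 and Smith normal form diag(1,1,1,1,1,1,1).

From H_k ≅ ker(∂_k) / im(∂_{k+1}) we obtain:

  H_0: rank C_0 − rank ∂_1 = 6 − 5 = 1, and the invariant factors of ∂_1 are all 1, so H_0 = Z.
  H_1: rank ker ∂_1 − rank ∂_2 = (12 − 5) − 7 = 0, and the invariant factors of ∂_2 are all 1, so H_1 = 0.
  H_2: rank ker ∂_2 − rank ∂_3 = (8 − 7) − 0 = 1, and there is no ∂_3, so H_2 = Z.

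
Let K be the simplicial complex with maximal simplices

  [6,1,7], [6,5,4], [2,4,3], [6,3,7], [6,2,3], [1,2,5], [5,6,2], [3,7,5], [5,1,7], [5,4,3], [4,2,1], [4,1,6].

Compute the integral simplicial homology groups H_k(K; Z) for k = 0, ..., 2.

H_0 = Z,  H_1 = Z_2,  H_2 = 0.

Fix the vertex order 1 < 2 < 3 < 4 < 5 < 6 < 7 and write every simplex with vertices in increasing order. Then dim K = 2 and the simplices of K are:

  0-simplices (7): [1], [2], [3], [4], [5], [6], [7]
  1-simplices (18): [1,2], [1,4], [1,5], [1,6], [1,7], [2,3], [2,4], [2,5], [2,6], [3,4], [3,5], [3,6], [3,7], [4,5], [4,6], [5,6], [5,7], [6,7]
  2-simplices (12): [1,2,4], [1,2,5], [1,4,6], [1,5,7], [1,6,7], [2,3,4], [2,3,6], [2,5,6], [3,4,5], [3,5,7], [3,6,7], [4,5,6]

Hence C_0 ≅ Z^7, C_1 ≅ Z^18, C_2 ≅ Z^12.

∂_1: C_1 → C_0 sends each edge [p,q] (with p < q) to q − p. For instance
  ∂[2,6] = [6] − [2].
This gives a 7×18 integer matrix of rank 6; reducing to Smith normal form yields diagonal entries (1,1,1,1,1,1).

The boundary map ∂_2: C_2 → C_1 maps a triangle to the signed sum of its edges. For instance
  ∂[4,5,6] = [5,6] − [4,6] + [4,5],
  ∂[3,5,7] = [5,7] − [3,7] + [3,5].
As a 18×12 matrix over Z this has rank 12, with invariant factors (1,1,1,1,1,1,1,1,1,1,1,2).

Reading off H_k = ker ∂_k / im ∂_{k+1}:

  H_0: rank C_0 − rank ∂_1 = 7 − 6 = 1, and the invariant factors of ∂_1 are all 1, so H_0 ≅ Z.
  H_1: rank ker ∂_1 − rank ∂_2 = (18 − 6) − 12 = 0, and ∂_2 has invariant factor 2 > 1, so H_1 ≅ Z_2.
  H_2: rank ker ∂_2 − rank ∂_3 = (12 − 12) − 0 = 0, and there is no ∂_3, so H_2 ≅ 0.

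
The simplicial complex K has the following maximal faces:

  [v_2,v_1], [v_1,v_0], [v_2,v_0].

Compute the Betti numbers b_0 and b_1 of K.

b_0 = 1, b_1 = 1.

K has 3 vertices, 3 edges.
rank ∂_0 = 0, rank ∂_1 = 2 ⇒ b_0 = 3 − 0 − 2 = 1; all invariant factors of ∂_1 are 1 so no torsion. So H_0 ≅ Z.
rank ∂_1 = 2, rank ∂_2 = 0 ⇒ b_1 = 3 − 2 − 0 = 1. So H_1 ≅ Z.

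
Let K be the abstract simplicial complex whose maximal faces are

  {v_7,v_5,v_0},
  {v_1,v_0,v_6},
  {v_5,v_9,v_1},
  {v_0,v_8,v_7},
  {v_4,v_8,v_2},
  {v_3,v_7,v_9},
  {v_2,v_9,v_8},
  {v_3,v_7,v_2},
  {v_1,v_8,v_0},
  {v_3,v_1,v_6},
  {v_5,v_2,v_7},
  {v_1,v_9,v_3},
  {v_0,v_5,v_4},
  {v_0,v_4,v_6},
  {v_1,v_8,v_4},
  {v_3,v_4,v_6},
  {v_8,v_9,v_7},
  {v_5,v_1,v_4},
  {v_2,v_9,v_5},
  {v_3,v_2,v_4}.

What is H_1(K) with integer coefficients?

H_1 = Z ⊕ Z_2.

K has 10 vertices, 30 edges, 20 triangles.
rank ∂_1 = 9, rank ∂_2 = 20 ⇒ b_1 = 30 − 9 − 20 = 1; ∂_2 has invariant factor(s) [2] giving torsion. So H_1 ≅ Z ⊕ Z_2.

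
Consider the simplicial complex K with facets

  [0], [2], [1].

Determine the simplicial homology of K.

Take the total order 0 < 1 < 2 on the vertex set. Then K (dimension 0) consists of the simplices:

  0-simplices (3): [0], [1], [2]

so the chain groups are C_0 ≅ Z^3.

From H_k ≅ ker(∂_k) / im(∂_{k+1}) we obtain:

  H_0: rank C_0 − rank ∂_1 = 3 − 0 = 3, and there is no ∂_1, so H_0 ≅ Z^3.

H_0 ≅ Z^3.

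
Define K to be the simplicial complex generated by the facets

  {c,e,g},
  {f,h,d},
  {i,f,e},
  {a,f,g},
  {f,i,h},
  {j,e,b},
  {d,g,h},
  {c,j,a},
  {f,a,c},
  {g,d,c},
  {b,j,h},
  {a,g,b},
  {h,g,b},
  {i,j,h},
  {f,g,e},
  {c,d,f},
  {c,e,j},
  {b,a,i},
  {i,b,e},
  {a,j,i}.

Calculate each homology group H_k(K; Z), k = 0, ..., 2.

H_0 ≅ Z,  H_1 ≅ Z × Z/2,  H_2 = 0.

Take the total order a < b < c < d < e < f < g < h < i < j on the vertex set. Then K (dimension 2) consists of the simplices:

  0-simplices (10): a, b, c, d, e, f, g, h, i, j
  1-simplices (30): ab, ac, af, ag, ai, aj, be, bg, bh, bi, bj, cd, ce, cf, cg, cj, df, dg, dh, ef, eg, ei, ej, fg, fh, fi, gh, hi, hj, ij
  2-simplices (20): abg, abi, acf, acj, afg, aij, bei, bej, bgh, bhj, cdf, cdg, ceg, cej, dfh, dgh, efg, efi, fhi, hij

giving chain groups C_0 ≅ Z^10, C_1 ≅ Z^30, C_2 ≅ Z^20.

Boundary ∂_1: C_1 → C_0 sends each edge [p,q] (with p < q) to q − p.
As a 10×30 matrix over Z this has rank 9, with invariant factors (1,1,1,1,1,1,1,1,1).

Boundary ∂_2: C_2 → C_1 acts by ∂[p,q,r] = [q,r] − [p,r] + [p,q]. For instance
  ∂ceg = eg − cg + ce,
  ∂fhi = hi − fi + fh.
This gives a 30×20 integer matrix of rank 20; reducing to Smith normal form yields diagonal entries (1,1,1,1,1,1,1,1,1,1,1,1,1,1,1,1,1,1,1,2).

From H_k ≅ ker(∂_k) / im(∂_{k+1}) we obtain:

  H_0: rank C_0 − rank ∂_1 = 10 − 9 = 1, and the invariant factors of ∂_1 are all 1, so H_0 = Z.
  H_1: rank ker ∂_1 − rank ∂_2 = (30 − 9) − 20 = 1, and ∂_2 has invariant factor 2 > 1, so H_1 = Z × Z/2.
  H_2: rank ker ∂_2 − rank ∂_3 = (20 − 20) − 0 = 0, and there is no ∂_3, so H_2 = 0.

As a check, the Euler characteristic is 10 − 30 + 20 = 0, which agrees with 1 − 1 + 0 = 0.
(K is a triangulation of the Klein bottle.)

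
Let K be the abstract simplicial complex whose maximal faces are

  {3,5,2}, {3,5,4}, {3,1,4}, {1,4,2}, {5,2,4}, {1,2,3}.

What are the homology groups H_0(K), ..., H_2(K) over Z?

H_0 = Z,  H_1 = 0,  H_2 = Z.

We work with the vertex ordering 1 < 2 < 3 < 4 < 5. The simplices of K, each written with vertices in increasing order, are:

  0-simplices (5): [1], [2], [3], [4], [5]
  1-simplices (9): [1,2], [1,3], [1,4], [2,3], [2,4], [2,5], [3,4], [3,5], [4,5]
  2-simplices (6): [1,2,3], [1,2,4], [1,3,4], [2,3,5], [2,4,5], [3,4,5]

so the chain groups are C_0 ≅ Z^5, C_1 ≅ Z^9, C_2 ≅ Z^6.

The boundary map ∂_1: C_1 → C_0 is given by ∂[p,q] = [q] − [p].
The 5×9 boundary matrix has rank 4 and Smith normal form diag(1,1,1,1).

The boundary map ∂_2: C_2 → C_1 acts by ∂[p,q,r] = [q,r] − [p,r] + [p,q]. For instance
  ∂[1,3,4] = [3,4] − [1,4] + [1,3],
  ∂[1,2,3] = [2,3] − [1,3] + [1,2].
The 9×6 boundary matrix has rank 5 and Smith normal form diag(1,1,1,1,1).

Now H_k = ker ∂_k / im ∂_{k+1}, so:

  H_0: rank C_0 − rank ∂_1 = 5 − 4 = 1, and the invariant factors of ∂_1 are all 1, so H_0 = Z.
  H_1: rank ker ∂_1 − rank ∂_2 = (9 − 4) − 5 = 0, and the invariant factors of ∂_2 are all 1, so H_1 = 0.
  H_2: rank ker ∂_2 − rank ∂_3 = (6 − 5) − 0 = 1, and there is no ∂_3, so H_2 = Z.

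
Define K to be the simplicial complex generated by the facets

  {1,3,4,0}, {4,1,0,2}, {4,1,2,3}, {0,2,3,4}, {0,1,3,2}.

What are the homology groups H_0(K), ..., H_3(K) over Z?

H_0 ≅ Z,  H_1 = 0,  H_2 = 0,  H_3 ≅ Z.

We work with the vertex ordering 0 < 1 < 2 < 3 < 4. The simplices of K, each written with vertices in increasing order, are:

  0-simplices (5): [0], [1], [2], [3], [4]
  1-simplices (10): [0,1], [0,2], [0,3], [0,4], [1,2], [1,3], [1,4], [2,3], [2,4], [3,4]
  2-simplices (10): [0,1,2], [0,1,3], [0,1,4], [0,2,3], [0,2,4], [0,3,4], [1,2,3], [1,2,4], [1,3,4], [2,3,4]
  3-simplices (5): [0,1,2,3], [0,1,2,4], [0,1,3,4], [0,2,3,4], [1,2,3,4]

so the chain groups are C_0 ≅ Z^5, C_1 ≅ Z^10, C_2 ≅ Z^10, C_3 ≅ Z^5.

Boundary ∂_1: C_1 → C_0 sends each edge [p,q] (with p < q) to q − p. For instance
  ∂[2,3] = [3] − [2].
This gives a 5×10 integer matrix of rank 4; reducing to Smith normal form yields diagonal entries (1,1,1,1).

The boundary map ∂_2: C_2 → C_1 acts by ∂[p,q,r] = [q,r] − [p,r] + [p,q]. For instance
  ∂[1,2,4] = [2,4] − [1,4] + [1,2],
  ∂[0,2,4] = [2,4] − [0,4] + [0,2].
As a 10×10 matrix over Z this has rank 6, with invariant factors (1,1,1,1,1,1).

The boundary map ∂_3: C_3 → C_2 sends each 3-simplex σ to the alternating sum Σ_i (−1)^i (σ with its i-th vertex removed). For instance
  ∂[0,1,2,3] = [1,2,3] − [0,2,3] + [0,1,3] − [0,1,2],
  ∂[0,1,3,4] = [1,3,4] − [0,3,4] + [0,1,4] − [0,1,3].
The 10×5 boundary matrix has rank 4 and Smith normal form diag(1,1,1,1).

Computing H_k = (kernel of ∂_k) / (image of ∂_{k+1}):

  H_0: rank C_0 − rank ∂_1 = 5 − 4 = 1, and the invariant factors of ∂_1 are all 1, so H_0 = Z.
  H_1: rank ker ∂_1 − rank ∂_2 = (10 − 4) − 6 = 0, and the invariant factors of ∂_2 are all 1, so H_1 = 0.
  H_2: rank ker ∂_2 − rank ∂_3 = (10 − 6) − 4 = 0, and the invariant factors of ∂_3 are all 1, so H_2 = 0.
  H_3: rank ker ∂_3 − rank ∂_4 = (5 − 4) − 0 = 1, and there is no ∂_4, so H_3 = Z.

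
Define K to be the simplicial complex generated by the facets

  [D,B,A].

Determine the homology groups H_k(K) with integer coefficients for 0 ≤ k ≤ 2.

H_0 ≅ Z,  H_1 = 0,  H_2 = 0.

Fix the vertex order A < B < D and write every simplex with vertices in increasing order. Then dim K = 2 and the simplices of K are:

  0-simplices (3): A, B, D
  1-simplices (3): AB, AD, BD
  2-simplices (1): ABD

giving chain groups C_0 ≅ Z^3, C_1 ≅ Z^3, C_2 ≅ Z^1.

The boundary map ∂_1: C_1 → C_0 maps an edge to its endpoints' difference, ∂[p,q] = q − p.
The 3×3 boundary matrix has rank 2 and Smith normal form diag(1,1).

∂_2: C_2 → C_1 maps a triangle to the signed sum of its edges. For instance
  ∂ABD = BD − AD + AB.
The 3×1 boundary matrix has rank 1 and Smith normal form diag(1).

Computing H_k = (kernel of ∂_k) / (image of ∂_{k+1}):

  H_0: rank C_0 − rank ∂_1 = 3 − 2 = 1, and the invariant factors of ∂_1 are all 1, so H_0 ≅ Z.
  H_1: rank ker ∂_1 − rank ∂_2 = (3 − 2) − 1 = 0, and the invariant factors of ∂_2 are all 1, so H_1 ≅ 0.
  H_2: rank ker ∂_2 − rank ∂_3 = (1 − 1) − 0 = 0, and there is no ∂_3, so H_2 ≅ 0.

As a check, the Euler characteristic is 3 − 3 + 1 = 1, which agrees with 1 − 0 + 0 = 1.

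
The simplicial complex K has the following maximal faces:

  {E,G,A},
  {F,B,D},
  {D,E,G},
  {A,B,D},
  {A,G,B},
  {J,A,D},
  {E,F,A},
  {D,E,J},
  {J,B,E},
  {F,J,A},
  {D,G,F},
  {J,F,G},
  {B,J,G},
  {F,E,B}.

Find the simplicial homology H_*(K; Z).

K has 7 vertices, 21 edges, 14 triangles.
rank ∂_0 = 0, rank ∂_1 = 6 ⇒ b_0 = 7 − 0 − 6 = 1; all invariant factors of ∂_1 are 1 so no torsion. So H_0 = Z.
rank ∂_1 = 6, rank ∂_2 = 13 ⇒ b_1 = 21 − 6 − 13 = 2; all invariant factors of ∂_2 are 1 so no torsion. So H_1 = Z^2.
rank ∂_2 = 13, rank ∂_3 = 0 ⇒ b_2 = 14 − 13 − 0 = 1. So H_2 = Z.

H_0 ≅ Z,  H_1 ≅ Z^2,  H_2 ≅ Z.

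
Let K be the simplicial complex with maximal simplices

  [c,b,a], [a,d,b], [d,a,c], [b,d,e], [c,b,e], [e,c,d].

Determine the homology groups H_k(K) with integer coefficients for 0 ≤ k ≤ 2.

H_0 = Z,  H_1 = 0,  H_2 = Z.

Take the total order a < b < c < d < e on the vertex set. Then K (dimension 2) consists of the simplices:

  0-simplices (5): a, b, c, d, e
  1-simplices (9): ab, ac, ad, bc, bd, be, cd, ce, de
  2-simplices (6): abc, abd, acd, bce, bde, cde

so the chain groups are C_0 ≅ Z^5, C_1 ≅ Z^9, C_2 ≅ Z^6.

Boundary ∂_1: C_1 → C_0 is given by ∂[p,q] = [q] − [p].
The resulting 5×9 matrix has rank 4, and its Smith normal form has invariant factors (1,1,1,1).

Boundary ∂_2: C_2 → C_1 sends each 2-simplex [p,q,r] to [q,r] − [p,r] + [p,q]. For instance
  ∂abc = bc − ac + ab,
  ∂abd = bd − ad + ab.
The resulting 9×6 matrix has rank 5, and its Smith normal form has invariant factors (1,1,1,1,1).

Computing H_k = (kernel of ∂_k) / (image of ∂_{k+1}):

  H_0: rank C_0 − rank ∂_1 = 5 − 4 = 1, and the invariant factors of ∂_1 are all 1, so H_0 ≅ Z.
  H_1: rank ker ∂_1 − rank ∂_2 = (9 − 4) − 5 = 0, and the invariant factors of ∂_2 are all 1, so H_1 ≅ 0.
  H_2: rank ker ∂_2 − rank ∂_3 = (6 − 5) − 0 = 1, and there is no ∂_3, so H_2 ≅ Z.

As a check, the Euler characteristic is 5 − 9 + 6 = 2, which agrees with 1 − 0 + 1 = 2.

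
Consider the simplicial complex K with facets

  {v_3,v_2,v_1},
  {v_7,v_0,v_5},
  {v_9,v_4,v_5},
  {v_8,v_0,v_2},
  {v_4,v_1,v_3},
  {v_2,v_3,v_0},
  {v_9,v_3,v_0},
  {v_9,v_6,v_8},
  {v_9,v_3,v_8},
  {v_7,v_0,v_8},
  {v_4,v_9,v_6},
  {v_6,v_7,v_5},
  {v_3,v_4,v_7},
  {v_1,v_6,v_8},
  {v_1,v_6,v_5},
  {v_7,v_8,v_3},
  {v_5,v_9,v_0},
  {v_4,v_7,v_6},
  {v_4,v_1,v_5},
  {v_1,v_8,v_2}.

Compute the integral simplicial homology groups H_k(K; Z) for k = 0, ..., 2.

Order the vertices as v_0 < v_1 < v_2 < v_3 < v_4 < v_5 < v_6 < v_7 < v_8 < v_9. Listing each simplex with vertices in this order, K has dimension 2 with simplices:

  0-simplices (10): [v_0], [v_1], [v_2], [v_3], [v_4], [v_5], [v_6], [v_7], [v_8], [v_9]
  1-simplices (30): (30 of them)
  2-simplices (20): (20 of them)

Hence C_0 ≅ Z^10, C_1 ≅ Z^30, C_2 ≅ Z^20.

The boundary map ∂_1: C_1 → C_0 maps an edge to its endpoints' difference, ∂[p,q] = q − p.
The 10×30 boundary matrix has rank 9 and Smith normal form diag(1,1,1,1,1,1,1,1,1).

∂_2: C_2 → C_1 maps a triangle to the signed sum of its edges. For instance
  ∂[v_1,v_2,v_8] = [v_2,v_8] − [v_1,v_8] + [v_1,v_2],
  ∂[v_0,v_5,v_7] = [v_5,v_7] − [v_0,v_7] + [v_0,v_5].
The resulting 30×20 matrix has rank 20, and its Smith normal form has invariant factors (1,1,1,1,1,1,1,1,1,1,1,1,1,1,1,1,1,1,1,2).

Computing H_k = (kernel of ∂_k) / (image of ∂_{k+1}):

  H_0: rank C_0 − rank ∂_1 = 10 − 9 = 1, and the invariant factors of ∂_1 are all 1, so H_0 ≅ Z.
  H_1: rank ker ∂_1 − rank ∂_2 = (30 − 9) − 20 = 1, and ∂_2 has invariant factor 2 > 1, so H_1 ≅ Z ⊕ Z/2.
  H_2: rank ker ∂_2 − rank ∂_3 = (20 − 20) − 0 = 0, and there is no ∂_3, so H_2 ≅ 0.

H_0 = Z,  H_1 = Z ⊕ Z/2,  H_2 = 0.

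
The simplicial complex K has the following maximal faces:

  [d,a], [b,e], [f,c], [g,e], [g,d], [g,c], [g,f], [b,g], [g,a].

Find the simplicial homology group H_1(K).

Take the total order a < b < c < d < e < f < g on the vertex set. Then K (dimension 1) consists of the simplices:

  0-simplices (7): a, b, c, d, e, f, g
  1-simplices (9): ad, ag, be, bg, cf, cg, dg, eg, fg

so the chain groups are C_0 ≅ Z^7, C_1 ≅ Z^9.

The boundary map ∂_1: C_1 → C_0 is given by ∂[p,q] = [q] − [p].
As a 7×9 matrix over Z this has rank 6, with invariant factors (1,1,1,1,1,1).

Reading off H_k = ker ∂_k / im ∂_{k+1}:

  H_1: rank ker ∂_1 − rank ∂_2 = (9 − 6) − 0 = 3, and there is no ∂_2, so H_1 ≅ Z^3.

(K is a triangulation of a wedge of 3 circles.)

H_1 ≅ Z^3.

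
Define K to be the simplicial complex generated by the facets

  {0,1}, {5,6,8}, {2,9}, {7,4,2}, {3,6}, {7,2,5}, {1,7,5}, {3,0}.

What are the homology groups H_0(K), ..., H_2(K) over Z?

H_0 = Z,  H_1 = Z,  H_2 = 0.

Take the total order 0 < 1 < 2 < 3 < 4 < 5 < 6 < 7 < 8 < 9 on the vertex set. Then K (dimension 2) consists of the simplices:

  0-simplices (10): [0], [1], [2], [3], [4], [5], [6], [7], [8], [9]
  1-simplices (14): [0,1], [0,3], [1,5], [1,7], [2,4], [2,5], [2,7], [2,9], [3,6], [4,7], [5,6], [5,7], [5,8], [6,8]
  2-simplices (4): [1,5,7], [2,4,7], [2,5,7], [5,6,8]

giving chain groups C_0 ≅ Z^10, C_1 ≅ Z^14, C_2 ≅ Z^4.

∂_1: C_1 → C_0 sends each edge [p,q] (with p < q) to q − p. For instance
  ∂[2,5] = [5] − [2].
The 10×14 boundary matrix has rank 9 and Smith normal form diag(1,1,1,1,1,1,1,1,1).

The boundary map ∂_2: C_2 → C_1 maps a triangle to the signed sum of its edges. For instance
  ∂[2,4,7] = [4,7] − [2,7] + [2,4],
  ∂[5,6,8] = [6,8] − [5,8] + [5,6].
This gives a 14×4 integer matrix of rank 4; reducing to Smith normal form yields diagonal entries (1,1,1,1).

Now H_k = ker ∂_k / im ∂_{k+1}, so:

  H_0: rank C_0 − rank ∂_1 = 10 − 9 = 1, and the invariant factors of ∂_1 are all 1, so H_0 ≅ Z.
  H_1: rank ker ∂_1 − rank ∂_2 = (14 − 9) − 4 = 1, and the invariant factors of ∂_2 are all 1, so H_1 ≅ Z.
  H_2: rank ker ∂_2 − rank ∂_3 = (4 − 4) − 0 = 0, and there is no ∂_3, so H_2 ≅ 0.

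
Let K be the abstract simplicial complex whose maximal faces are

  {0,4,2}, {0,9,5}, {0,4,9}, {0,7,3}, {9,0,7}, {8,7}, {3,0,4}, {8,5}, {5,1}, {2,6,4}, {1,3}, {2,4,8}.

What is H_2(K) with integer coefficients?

H_2 ≅ 0.

Fix the vertex order 0 < 1 < 2 < 3 < 4 < 5 < 6 < 7 < 8 < 9 and write every simplex with vertices in increasing order. Then dim K = 2 and the simplices of K are:

  0-simplices (10): [0], [1], [2], [3], [4], [5], [6], [7], [8], [9]
  1-simplices (20): [0,2], [0,3], [0,4], [0,5], [0,7], [0,9], [1,3], [1,5], [2,4], [2,6], [2,8], [3,4], [3,7], [4,6], [4,8], [4,9], [5,8], [5,9], [7,8], [7,9]
  2-simplices (8): [0,2,4], [0,3,4], [0,3,7], [0,4,9], [0,5,9], [0,7,9], [2,4,6], [2,4,8]

so the chain groups are C_0 ≅ Z^10, C_1 ≅ Z^20, C_2 ≅ Z^8.

Boundary ∂_1: C_1 → C_0 maps an edge to its endpoints' difference, ∂[p,q] = q − p. For instance
  ∂[3,4] = [4] − [3].
This gives a 10×20 integer matrix of rank 9; reducing to Smith normal form yields diagonal entries (1,1,1,1,1,1,1,1,1).

Boundary ∂_2: C_2 → C_1 maps a triangle to the signed sum of its edges. For instance
  ∂[0,3,7] = [3,7] − [0,7] + [0,3],
  ∂[2,4,8] = [4,8] − [2,8] + [2,4].
The resulting 20×8 matrix has rank 8, and its Smith normal form has invariant factors (1,1,1,1,1,1,1,1).

From H_k ≅ ker(∂_k) / im(∂_{k+1}) we obtain:

  H_2: rank ker ∂_2 − rank ∂_3 = (8 − 8) − 0 = 0, and there is no ∂_3, so H_2 ≅ 0.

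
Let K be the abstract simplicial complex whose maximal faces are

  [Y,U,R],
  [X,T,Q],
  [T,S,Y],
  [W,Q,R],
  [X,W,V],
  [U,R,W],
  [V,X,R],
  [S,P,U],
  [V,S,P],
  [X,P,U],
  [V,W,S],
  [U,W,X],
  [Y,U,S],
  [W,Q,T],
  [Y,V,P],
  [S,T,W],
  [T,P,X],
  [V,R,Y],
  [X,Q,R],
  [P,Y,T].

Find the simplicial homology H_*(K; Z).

H_0 ≅ Z,  H_1 ≅ Z ⊕ Z_2,  H_2 = 0.

Order the vertices as P < Q < R < S < T < U < V < W < X < Y. Listing each simplex with vertices in this order, K has dimension 2 with simplices:

  0-simplices (10): P, Q, R, S, T, U, V, W, X, Y
  1-simplices (30): PS, PT, PU, PV, PX, PY, QR, QT, QW, QX, RU, RV, RW, RX, RY, ST, SU, SV, SW, SY, TW, TX, TY, UW, UX, UY, VW, VX, VY, WX
  2-simplices (20): PSU, PSV, PTX, PTY, PUX, PVY, QRW, QRX, QTW, QTX, RUW, RUY, RVX, RVY, STW, STY, SUY, SVW, UWX, VWX

so the chain groups are C_0 ≅ Z^10, C_1 ≅ Z^30, C_2 ≅ Z^20.

Boundary ∂_1: C_1 → C_0 sends each edge [p,q] (with p < q) to q − p.
As a 10×30 matrix over Z this has rank 9, with invariant factors (1,1,1,1,1,1,1,1,1).

The boundary map ∂_2: C_2 → C_1 maps a triangle to the signed sum of its edges. For instance
  ∂PTY = TY − PY + PT,
  ∂SVW = VW − SW + SV.
As a 30×20 matrix over Z this has rank 20, with invariant factors (1,1,1,1,1,1,1,1,1,1,1,1,1,1,1,1,1,1,1,2).

Reading off H_k = ker ∂_k / im ∂_{k+1}:

  H_0: rank C_0 − rank ∂_1 = 10 − 9 = 1, and the invariant factors of ∂_1 are all 1, so H_0 = Z.
  H_1: rank ker ∂_1 − rank ∂_2 = (30 − 9) − 20 = 1, and ∂_2 has invariant factor 2 > 1, so H_1 = Z ⊕ Z_2.
  H_2: rank ker ∂_2 − rank ∂_3 = (20 − 20) − 0 = 0, and there is no ∂_3, so H_2 = 0.

As a check, the Euler characteristic is 10 − 30 + 20 = 0, which agrees with 1 − 1 + 0 = 0.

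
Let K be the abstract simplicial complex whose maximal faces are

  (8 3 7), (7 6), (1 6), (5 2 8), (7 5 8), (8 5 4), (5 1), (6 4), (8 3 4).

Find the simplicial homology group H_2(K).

We work with the vertex ordering 1 < 2 < 3 < 4 < 5 < 6 < 7 < 8. The simplices of K, each written with vertices in increasing order, are:

  0-simplices (8): [1], [2], [3], [4], [5], [6], [7], [8]
  1-simplices (14): [1,5], [1,6], [2,5], [2,8], [3,4], [3,7], [3,8], [4,5], [4,6], [4,8], [5,7], [5,8], [6,7], [7,8]
  2-simplices (5): [2,5,8], [3,4,8], [3,7,8], [4,5,8], [5,7,8]

so the chain groups are C_0 ≅ Z^8, C_1 ≅ Z^14, C_2 ≅ Z^5.

Boundary ∂_1: C_1 → C_0 is given by ∂[p,q] = [q] − [p]. For instance
  ∂[3,8] = [8] − [3].
The resulting 8×14 matrix has rank 7, and its Smith normal form has invariant factors (1,1,1,1,1,1,1).

∂_2: C_2 → C_1 acts by ∂[p,q,r] = [q,r] − [p,r] + [p,q]. For instance
  ∂[4,5,8] = [5,8] − [4,8] + [4,5],
  ∂[5,7,8] = [7,8] − [5,8] + [5,7].
The resulting 14×5 matrix has rank 5, and its Smith normal form has invariant factors (1,1,1,1,1).

From H_k ≅ ker(∂_k) / im(∂_{k+1}) we obtain:

  H_2: rank ker ∂_2 − rank ∂_3 = (5 − 5) − 0 = 0, and there is no ∂_3, so H_2 = 0.

H_2 = 0.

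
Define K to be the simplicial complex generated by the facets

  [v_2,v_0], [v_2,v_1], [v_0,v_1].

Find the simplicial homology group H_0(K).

H_0 = Z.

Order the vertices as v_0 < v_1 < v_2. Listing each simplex with vertices in this order, K has dimension 1 with simplices:

  0-simplices (3): [v_0], [v_1], [v_2]
  1-simplices (3): [v_0,v_1], [v_0,v_2], [v_1,v_2]

giving chain groups C_0 ≅ Z^3, C_1 ≅ Z^3.

∂_1: C_1 → C_0 is given by ∂[p,q] = [q] − [p]. For instance
  ∂[v_0,v_2] = [v_2] − [v_0].
This gives a 3×3 integer matrix of rank 2; reducing to Smith normal form yields diagonal entries (1,1).

From H_k ≅ ker(∂_k) / im(∂_{k+1}) we obtain:

  H_0: rank C_0 − rank ∂_1 = 3 − 2 = 1, and the invariant factors of ∂_1 are all 1, so H_0 = Z.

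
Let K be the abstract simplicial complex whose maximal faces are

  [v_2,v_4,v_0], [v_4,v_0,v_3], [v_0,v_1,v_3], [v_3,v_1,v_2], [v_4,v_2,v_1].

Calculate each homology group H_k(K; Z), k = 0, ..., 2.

H_0 ≅ Z,  H_1 ≅ Z,  H_2 = 0.

Fix the vertex order v_0 < v_1 < v_2 < v_3 < v_4 and write every simplex with vertices in increasing order. Then dim K = 2 and the simplices of K are:

  0-simplices (5): [v_0], [v_1], [v_2], [v_3], [v_4]
  1-simplices (10): [v_0,v_1], [v_0,v_2], [v_0,v_3], [v_0,v_4], [v_1,v_2], [v_1,v_3], [v_1,v_4], [v_2,v_3], [v_2,v_4], [v_3,v_4]
  2-simplices (5): [v_0,v_1,v_3], [v_0,v_2,v_4], [v_0,v_3,v_4], [v_1,v_2,v_3], [v_1,v_2,v_4]

giving chain groups C_0 ≅ Z^5, C_1 ≅ Z^10, C_2 ≅ Z^5.

The boundary map ∂_1: C_1 → C_0 sends each edge [p,q] (with p < q) to q − p. For instance
  ∂[v_1,v_2] = [v_2] − [v_1].
As a 5×10 matrix over Z this has rank 4, with invariant factors (1,1,1,1).

∂_2: C_2 → C_1 maps a triangle to the signed sum of its edges. For instance
  ∂[v_1,v_2,v_3] = [v_2,v_3] − [v_1,v_3] + [v_1,v_2],
  ∂[v_0,v_2,v_4] = [v_2,v_4] − [v_0,v_4] + [v_0,v_2].
As a 10×5 matrix over Z this has rank 5, with invariant factors (1,1,1,1,1).

Now H_k = ker ∂_k / im ∂_{k+1}, so:

  H_0: rank C_0 − rank ∂_1 = 5 − 4 = 1, and the invariant factors of ∂_1 are all 1, so H_0 = Z.
  H_1: rank ker ∂_1 − rank ∂_2 = (10 − 4) − 5 = 1, and the invariant factors of ∂_2 are all 1, so H_1 = Z.
  H_2: rank ker ∂_2 − rank ∂_3 = (5 − 5) − 0 = 0, and there is no ∂_3, so H_2 = 0.

(K is a triangulation of the Möbius band.)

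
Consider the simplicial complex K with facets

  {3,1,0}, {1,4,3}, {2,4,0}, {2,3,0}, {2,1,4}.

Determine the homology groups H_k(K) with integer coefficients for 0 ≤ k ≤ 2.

H_0 = Z,  H_1 = Z,  H_2 = 0.

Order the vertices as 0 < 1 < 2 < 3 < 4. Listing each simplex with vertices in this order, K has dimension 2 with simplices:

  0-simplices (5): [0], [1], [2], [3], [4]
  1-simplices (10): [0,1], [0,2], [0,3], [0,4], [1,2], [1,3], [1,4], [2,3], [2,4], [3,4]
  2-simplices (5): [0,1,3], [0,2,3], [0,2,4], [1,2,4], [1,3,4]

Hence C_0 ≅ Z^5, C_1 ≅ Z^10, C_2 ≅ Z^5.

Boundary ∂_1: C_1 → C_0 is given by ∂[p,q] = [q] − [p].
The 5×10 boundary matrix has rank 4 and Smith normal form diag(1,1,1,1).

∂_2: C_2 → C_1 sends each 2-simplex [p,q,r] to [q,r] − [p,r] + [p,q]. For instance
  ∂[0,2,3] = [2,3] − [0,3] + [0,2],
  ∂[1,2,4] = [2,4] − [1,4] + [1,2].
The resulting 10×5 matrix has rank 5, and its Smith normal form has invariant factors (1,1,1,1,1).

Now H_k = ker ∂_k / im ∂_{k+1}, so:

  H_0: rank C_0 − rank ∂_1 = 5 − 4 = 1, and the invariant factors of ∂_1 are all 1, so H_0 ≅ Z.
  H_1: rank ker ∂_1 − rank ∂_2 = (10 − 4) − 5 = 1, and the invariant factors of ∂_2 are all 1, so H_1 ≅ Z.
  H_2: rank ker ∂_2 − rank ∂_3 = (5 − 5) − 0 = 0, and there is no ∂_3, so H_2 ≅ 0.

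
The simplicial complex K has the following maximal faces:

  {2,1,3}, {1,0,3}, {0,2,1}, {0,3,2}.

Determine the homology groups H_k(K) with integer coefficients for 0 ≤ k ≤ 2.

H_0 = Z,  H_1 = 0,  H_2 = Z.

We work with the vertex ordering 0 < 1 < 2 < 3. The simplices of K, each written with vertices in increasing order, are:

  0-simplices (4): [0], [1], [2], [3]
  1-simplices (6): [0,1], [0,2], [0,3], [1,2], [1,3], [2,3]
  2-simplices (4): [0,1,2], [0,1,3], [0,2,3], [1,2,3]

giving chain groups C_0 ≅ Z^4, C_1 ≅ Z^6, C_2 ≅ Z^4.

Boundary ∂_1: C_1 → C_0 is given by ∂[p,q] = [q] − [p]. For instance
  ∂[0,2] = [2] − [0].
As a 4×6 matrix over Z this has rank 3, with invariant factors (1,1,1).

The boundary map ∂_2: C_2 → C_1 sends each 2-simplex [p,q,r] to [q,r] − [p,r] + [p,q]. For instance
  ∂[1,2,3] = [2,3] − [1,3] + [1,2],
  ∂[0,2,3] = [2,3] − [0,3] + [0,2].
The resulting 6×4 matrix has rank 3, and its Smith normal form has invariant factors (1,1,1).

Now H_k = ker ∂_k / im ∂_{k+1}, so:

  H_0: rank C_0 − rank ∂_1 = 4 − 3 = 1, and the invariant factors of ∂_1 are all 1, so H_0 ≅ Z.
  H_1: rank ker ∂_1 − rank ∂_2 = (6 − 3) − 3 = 0, and the invariant factors of ∂_2 are all 1, so H_1 ≅ 0.
  H_2: rank ker ∂_2 − rank ∂_3 = (4 − 3) − 0 = 1, and there is no ∂_3, so H_2 ≅ Z.

As a check, the Euler characteristic is 4 − 6 + 4 = 2, which agrees with 1 − 0 + 1 = 2.
(K is a triangulation of the 2-sphere S^2.)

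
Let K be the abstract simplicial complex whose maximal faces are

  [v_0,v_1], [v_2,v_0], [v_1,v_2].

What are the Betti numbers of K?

b_0 = 1, b_1 = 1.

Take the total order v_0 < v_1 < v_2 on the vertex set. Then K (dimension 1) consists of the simplices:

  0-simplices (3): [v_0], [v_1], [v_2]
  1-simplices (3): [v_0,v_1], [v_0,v_2], [v_1,v_2]

so the chain groups are C_0 ≅ Z^3, C_1 ≅ Z^3.

∂_1: C_1 → C_0 is given by ∂[p,q] = [q] − [p]. For instance
  ∂[v_1,v_2] = [v_2] − [v_1].
As a 3×3 matrix over Z this has rank 2, with invariant factors (1,1).

From H_k ≅ ker(∂_k) / im(∂_{k+1}) we obtain:

  H_0: rank C_0 − rank ∂_1 = 3 − 2 = 1, and the invariant factors of ∂_1 are all 1, so H_0 ≅ Z.
  H_1: rank ker ∂_1 − rank ∂_2 = (3 − 2) − 0 = 1, and there is no ∂_2, so H_1 ≅ Z.

As a check, the Euler characteristic is 3 − 3 = 0, which agrees with 1 − 1 = 0.

Hence the Betti numbers are b_0 = 1, b_1 = 1.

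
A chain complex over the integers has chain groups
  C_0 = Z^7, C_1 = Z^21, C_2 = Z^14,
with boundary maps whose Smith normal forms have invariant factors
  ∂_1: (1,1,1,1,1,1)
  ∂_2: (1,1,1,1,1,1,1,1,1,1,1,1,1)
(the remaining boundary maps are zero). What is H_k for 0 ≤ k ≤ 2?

H_0: b_0 = 7 − 0 − 6 = 1; torsion from ∂_1 factors > 1: none. So H_0 = Z.
H_1: b_1 = 21 − 6 − 13 = 2; torsion from ∂_2 factors > 1: none. So H_1 = Z^2.
H_2: b_2 = 14 − 13 − 0 = 1; torsion from ∂_3 factors > 1: none. So H_2 = Z.

H_0 = Z,  H_1 = Z^2,  H_2 = Z.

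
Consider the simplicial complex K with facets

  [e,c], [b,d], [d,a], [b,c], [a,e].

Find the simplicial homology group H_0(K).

Fix the vertex order a < b < c < d < e and write every simplex with vertices in increasing order. Then dim K = 1 and the simplices of K are:

  0-simplices (5): a, b, c, d, e
  1-simplices (5): ad, ae, bc, bd, ce

giving chain groups C_0 ≅ Z^5, C_1 ≅ Z^5.

∂_1: C_1 → C_0 maps an edge to its endpoints' difference, ∂[p,q] = q − p.
The 5×5 boundary matrix has rank 4 and Smith normal form diag(1,1,1,1).

Reading off H_k = ker ∂_k / im ∂_{k+1}:

  H_0: rank C_0 − rank ∂_1 = 5 − 4 = 1, and the invariant factors of ∂_1 are all 1, so H_0 = Z.

H_0 ≅ Z.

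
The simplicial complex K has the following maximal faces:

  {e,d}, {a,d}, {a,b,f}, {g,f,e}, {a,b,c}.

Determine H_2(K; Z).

Take the total order a < b < c < d < e < f < g on the vertex set. Then K (dimension 2) consists of the simplices:

  0-simplices (7): a, b, c, d, e, f, g
  1-simplices (10): ab, ac, ad, af, bc, bf, de, ef, eg, fg
  2-simplices (3): abc, abf, efg

giving chain groups C_0 ≅ Z^7, C_1 ≅ Z^10, C_2 ≅ Z^3.

The boundary map ∂_1: C_1 → C_0 sends each edge [p,q] (with p < q) to q − p. For instance
  ∂fg = g − f.
As a 7×10 matrix over Z this has rank 6, with invariant factors (1,1,1,1,1,1).

Boundary ∂_2: C_2 → C_1 maps a triangle to the signed sum of its edges. For instance
  ∂efg = fg − eg + ef,
  ∂abc = bc − ac + ab.
As a 10×3 matrix over Z this has rank 3, with invariant factors (1,1,1).

Reading off H_k = ker ∂_k / im ∂_{k+1}:

  H_2: rank ker ∂_2 − rank ∂_3 = (3 − 3) − 0 = 0, and there is no ∂_3, so H_2 = 0.

H_2 = 0.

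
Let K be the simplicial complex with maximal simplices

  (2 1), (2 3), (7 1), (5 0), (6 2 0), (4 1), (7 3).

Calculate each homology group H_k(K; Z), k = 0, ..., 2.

Take the total order 0 < 1 < 2 < 3 < 4 < 5 < 6 < 7 on the vertex set. Then K (dimension 2) consists of the simplices:

  0-simplices (8): [0], [1], [2], [3], [4], [5], [6], [7]
  1-simplices (9): [0,2], [0,5], [0,6], [1,2], [1,4], [1,7], [2,3], [2,6], [3,7]
  2-simplices (1): [0,2,6]

so the chain groups are C_0 ≅ Z^8, C_1 ≅ Z^9, C_2 ≅ Z^1.

The boundary map ∂_1: C_1 → C_0 sends each edge [p,q] (with p < q) to q − p. For instance
  ∂[0,5] = [5] − [0].
The 8×9 boundary matrix has rank 7 and Smith normal form diag(1,1,1,1,1,1,1).

Boundary ∂_2: C_2 → C_1 maps a triangle to the signed sum of its edges. For instance
  ∂[0,2,6] = [2,6] − [0,6] + [0,2].
The 9×1 boundary matrix has rank 1 and Smith normal form diag(1).

Computing H_k = (kernel of ∂_k) / (image of ∂_{k+1}):

  H_0: rank C_0 − rank ∂_1 = 8 − 7 = 1, and the invariant factors of ∂_1 are all 1, so H_0 = Z.
  H_1: rank ker ∂_1 − rank ∂_2 = (9 − 7) − 1 = 1, and the invariant factors of ∂_2 are all 1, so H_1 = Z.
  H_2: rank ker ∂_2 − rank ∂_3 = (1 − 1) − 0 = 0, and there is no ∂_3, so H_2 = 0.

H_0 ≅ Z,  H_1 ≅ Z,  H_2 = 0.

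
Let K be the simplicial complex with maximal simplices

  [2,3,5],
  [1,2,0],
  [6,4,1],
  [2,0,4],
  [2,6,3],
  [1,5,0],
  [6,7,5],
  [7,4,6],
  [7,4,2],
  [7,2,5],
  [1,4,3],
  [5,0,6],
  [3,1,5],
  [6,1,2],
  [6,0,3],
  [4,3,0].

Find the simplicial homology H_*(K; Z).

Order the vertices as 0 < 1 < 2 < 3 < 4 < 5 < 6 < 7. Listing each simplex with vertices in this order, K has dimension 2 with simplices:

  0-simplices (8): [0], [1], [2], [3], [4], [5], [6], [7]
  1-simplices (24): (24 of them)
  2-simplices (16): [0,1,2], [0,1,5], [0,2,4], [0,3,4], [0,3,6], [0,5,6], [1,2,6], [1,3,4], [1,3,5], [1,4,6], [2,3,5], [2,3,6], [2,4,7], [2,5,7], [4,6,7], [5,6,7]

Hence C_0 ≅ Z^8, C_1 ≅ Z^24, C_2 ≅ Z^16.

∂_1: C_1 → C_0 maps an edge to its endpoints' difference, ∂[p,q] = q − p. For instance
  ∂[1,2] = [2] − [1].
The 8×24 boundary matrix has rank 7 and Smith normal form diag(1,1,1,1,1,1,1).

The boundary map ∂_2: C_2 → C_1 sends each 2-simplex [p,q,r] to [q,r] − [p,r] + [p,q]. For instance
  ∂[5,6,7] = [6,7] − [5,7] + [5,6],
  ∂[1,3,4] = [3,4] − [1,4] + [1,3].
The 24×16 boundary matrix has rank 15 and Smith normal form diag(1,1,1,1,1,1,1,1,1,1,1,1,1,1,1).

Computing H_k = (kernel of ∂_k) / (image of ∂_{k+1}):

  H_0: rank C_0 − rank ∂_1 = 8 − 7 = 1, and the invariant factors of ∂_1 are all 1, so H_0 = Z.
  H_1: rank ker ∂_1 − rank ∂_2 = (24 − 7) − 15 = 2, and the invariant factors of ∂_2 are all 1, so H_1 = Z^2.
  H_2: rank ker ∂_2 − rank ∂_3 = (16 − 15) − 0 = 1, and there is no ∂_3, so H_2 = Z.

H_0 ≅ Z,  H_1 ≅ Z^2,  H_2 ≅ Z.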